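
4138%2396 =1742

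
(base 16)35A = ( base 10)858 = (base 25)198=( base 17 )2g8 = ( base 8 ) 1532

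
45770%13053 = 6611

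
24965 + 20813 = 45778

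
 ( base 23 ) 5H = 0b10000100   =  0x84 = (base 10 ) 132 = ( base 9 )156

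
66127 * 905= 59844935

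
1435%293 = 263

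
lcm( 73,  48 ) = 3504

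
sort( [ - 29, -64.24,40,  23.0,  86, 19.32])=[ - 64.24, - 29, 19.32,  23.0, 40,  86 ] 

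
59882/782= 76 + 225/391 =76.58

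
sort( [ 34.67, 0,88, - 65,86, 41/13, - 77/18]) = [ - 65, - 77/18, 0 , 41/13,34.67, 86,88]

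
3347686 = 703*4762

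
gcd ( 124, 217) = 31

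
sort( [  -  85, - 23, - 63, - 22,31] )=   [ - 85,-63, - 23, - 22, 31] 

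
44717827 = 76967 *581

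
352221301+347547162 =699768463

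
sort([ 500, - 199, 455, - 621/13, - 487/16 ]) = [ - 199 , - 621/13, - 487/16, 455,500] 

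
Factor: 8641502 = 2^1*1523^1*2837^1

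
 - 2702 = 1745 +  - 4447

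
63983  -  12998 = 50985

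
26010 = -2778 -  - 28788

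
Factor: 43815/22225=3^1*5^(-1 ) *7^( - 1) *23^1  =  69/35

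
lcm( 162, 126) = 1134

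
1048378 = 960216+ 88162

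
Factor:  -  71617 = -7^1 * 13^1*787^1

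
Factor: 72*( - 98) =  - 7056 = - 2^4*3^2*7^2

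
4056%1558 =940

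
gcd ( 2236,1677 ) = 559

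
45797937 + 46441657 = 92239594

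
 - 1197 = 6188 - 7385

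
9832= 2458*4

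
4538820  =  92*49335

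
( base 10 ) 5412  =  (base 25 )8gc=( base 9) 7373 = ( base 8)12444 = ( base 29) 6ci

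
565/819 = 565/819 = 0.69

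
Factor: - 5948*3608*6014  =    -  129062749376  =  - 2^6*11^1*31^1*41^1*97^1*1487^1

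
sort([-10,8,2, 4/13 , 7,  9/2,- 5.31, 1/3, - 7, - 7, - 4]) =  [ - 10,  -  7, - 7, - 5.31,- 4, 4/13,1/3,2,9/2,7,8]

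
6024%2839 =346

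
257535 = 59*4365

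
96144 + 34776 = 130920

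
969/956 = 969/956 = 1.01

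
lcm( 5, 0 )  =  0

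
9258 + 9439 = 18697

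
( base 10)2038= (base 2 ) 11111110110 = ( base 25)36d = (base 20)51I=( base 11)1593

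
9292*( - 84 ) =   -  780528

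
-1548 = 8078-9626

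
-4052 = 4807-8859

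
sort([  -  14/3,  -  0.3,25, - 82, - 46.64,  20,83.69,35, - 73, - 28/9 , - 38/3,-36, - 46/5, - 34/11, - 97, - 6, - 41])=[ - 97,-82, - 73,- 46.64, - 41, - 36, - 38/3, - 46/5, - 6,-14/3, - 28/9, - 34/11, -0.3,20,25,  35,83.69]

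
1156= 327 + 829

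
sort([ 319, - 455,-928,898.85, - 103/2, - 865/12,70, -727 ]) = [ - 928,  -  727, - 455, - 865/12, - 103/2, 70, 319, 898.85]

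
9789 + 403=10192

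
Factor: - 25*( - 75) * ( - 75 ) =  - 140625= - 3^2*5^6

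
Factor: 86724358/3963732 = 43362179/1981866= 2^( - 1 ) * 3^( - 1 )*7^1*131^1*47287^1*330311^( - 1)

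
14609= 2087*7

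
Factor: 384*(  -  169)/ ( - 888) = 2704/37  =  2^4*13^2*37^( - 1)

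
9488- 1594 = 7894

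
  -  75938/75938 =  - 1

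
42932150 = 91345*470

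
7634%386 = 300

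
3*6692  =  20076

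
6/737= 6/737 =0.01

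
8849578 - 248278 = 8601300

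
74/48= 37/24 = 1.54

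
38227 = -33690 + 71917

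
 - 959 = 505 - 1464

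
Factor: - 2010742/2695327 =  - 2^1 * 349^( - 1)*7723^(  -  1)*1005371^1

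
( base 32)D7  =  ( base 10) 423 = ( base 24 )HF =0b110100111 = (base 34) cf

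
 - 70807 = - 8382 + -62425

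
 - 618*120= - 74160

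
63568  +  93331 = 156899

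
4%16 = 4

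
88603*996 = 88248588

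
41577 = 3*13859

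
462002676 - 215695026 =246307650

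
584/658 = 292/329 =0.89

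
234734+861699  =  1096433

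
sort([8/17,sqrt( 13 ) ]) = [ 8/17 , sqrt( 13)]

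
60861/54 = 1127 + 1/18 = 1127.06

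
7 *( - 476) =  - 3332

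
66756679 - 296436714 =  - 229680035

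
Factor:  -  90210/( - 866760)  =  2^( - 2) * 97^1*  233^( - 1 ) = 97/932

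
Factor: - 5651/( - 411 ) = 3^( - 1)*  137^ ( - 1) * 5651^1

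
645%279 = 87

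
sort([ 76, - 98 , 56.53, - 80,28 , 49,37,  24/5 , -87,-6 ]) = [ - 98,  -  87 ,-80 ,-6 , 24/5,28,37, 49,56.53 , 76]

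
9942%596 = 406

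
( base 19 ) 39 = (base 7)123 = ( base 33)20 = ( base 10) 66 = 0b1000010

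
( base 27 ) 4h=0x7d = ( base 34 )3N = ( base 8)175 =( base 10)125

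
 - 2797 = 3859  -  6656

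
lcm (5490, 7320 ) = 21960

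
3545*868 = 3077060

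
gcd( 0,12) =12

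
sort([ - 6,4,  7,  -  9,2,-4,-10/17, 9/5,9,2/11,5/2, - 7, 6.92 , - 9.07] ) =[-9.07,  -  9, - 7,-6,  -  4, - 10/17, 2/11,  9/5, 2, 5/2, 4, 6.92,7, 9 ] 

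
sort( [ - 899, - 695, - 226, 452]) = [ - 899, - 695, - 226, 452 ] 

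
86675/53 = 1635  +  20/53 = 1635.38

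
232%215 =17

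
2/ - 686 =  - 1 + 342/343 = - 0.00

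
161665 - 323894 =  - 162229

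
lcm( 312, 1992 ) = 25896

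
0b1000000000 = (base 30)H2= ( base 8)1000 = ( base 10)512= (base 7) 1331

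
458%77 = 73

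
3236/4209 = 3236/4209 = 0.77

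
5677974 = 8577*662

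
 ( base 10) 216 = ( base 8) 330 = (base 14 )116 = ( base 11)187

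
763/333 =763/333=2.29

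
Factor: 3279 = 3^1*1093^1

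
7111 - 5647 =1464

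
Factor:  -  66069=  - 3^3*2447^1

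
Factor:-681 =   -  3^1*227^1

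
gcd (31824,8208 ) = 144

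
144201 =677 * 213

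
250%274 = 250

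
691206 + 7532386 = 8223592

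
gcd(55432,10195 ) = 1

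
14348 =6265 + 8083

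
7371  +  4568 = 11939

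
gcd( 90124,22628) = 4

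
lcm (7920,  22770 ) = 182160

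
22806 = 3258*7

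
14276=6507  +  7769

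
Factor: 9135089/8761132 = 2^ (  -  2)*29^( - 1 )*881^1 *10369^1*75527^( - 1)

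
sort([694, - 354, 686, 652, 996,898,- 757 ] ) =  [ - 757, - 354,652,686, 694, 898, 996 ]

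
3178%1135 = 908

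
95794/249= 384 + 178/249 = 384.71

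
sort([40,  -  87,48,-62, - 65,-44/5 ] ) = [- 87,-65, - 62 ,-44/5,40, 48 ] 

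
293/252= 293/252 = 1.16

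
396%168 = 60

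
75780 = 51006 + 24774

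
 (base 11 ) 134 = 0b10011110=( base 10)158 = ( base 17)95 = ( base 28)5i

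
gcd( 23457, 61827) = 3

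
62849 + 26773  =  89622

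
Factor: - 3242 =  - 2^1*1621^1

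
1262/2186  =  631/1093 = 0.58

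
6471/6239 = 6471/6239=1.04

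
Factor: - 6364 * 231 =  - 1470084 = - 2^2*3^1*7^1 *11^1  *  37^1*43^1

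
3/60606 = 1/20202 = 0.00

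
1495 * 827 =1236365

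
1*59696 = 59696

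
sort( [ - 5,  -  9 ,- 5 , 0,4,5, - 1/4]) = [  -  9, - 5,- 5,-1/4,  0,4,5]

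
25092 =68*369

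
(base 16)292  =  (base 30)ls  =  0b1010010010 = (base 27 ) oa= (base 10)658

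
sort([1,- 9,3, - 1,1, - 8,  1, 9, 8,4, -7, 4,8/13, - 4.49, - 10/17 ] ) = [ - 9, - 8, - 7, - 4.49, - 1,-10/17, 8/13,1,1, 1, 3, 4 , 4,8,9] 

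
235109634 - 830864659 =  - 595755025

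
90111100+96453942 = 186565042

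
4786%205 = 71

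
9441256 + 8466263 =17907519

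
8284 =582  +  7702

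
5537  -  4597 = 940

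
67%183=67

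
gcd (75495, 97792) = 1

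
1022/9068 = 511/4534 = 0.11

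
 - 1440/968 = - 2+62/121 = -1.49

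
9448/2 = 4724 = 4724.00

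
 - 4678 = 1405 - 6083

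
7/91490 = 1/13070  =  0.00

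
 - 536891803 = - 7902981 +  - 528988822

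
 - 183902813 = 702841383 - 886744196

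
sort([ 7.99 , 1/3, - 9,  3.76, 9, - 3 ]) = [ - 9 , - 3, 1/3, 3.76, 7.99, 9] 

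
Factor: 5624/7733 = 8/11= 2^3 * 11^( - 1 )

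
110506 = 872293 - 761787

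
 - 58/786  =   - 29/393 =- 0.07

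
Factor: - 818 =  - 2^1*409^1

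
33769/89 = 379 + 38/89 = 379.43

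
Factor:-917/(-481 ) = 7^1*13^(-1) * 37^(- 1)*131^1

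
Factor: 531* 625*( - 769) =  - 3^2*5^4*59^1*769^1  =  - 255211875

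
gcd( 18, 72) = 18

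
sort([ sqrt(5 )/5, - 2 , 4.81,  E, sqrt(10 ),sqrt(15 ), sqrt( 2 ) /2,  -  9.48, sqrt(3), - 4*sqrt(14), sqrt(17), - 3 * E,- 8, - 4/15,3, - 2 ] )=[ - 4 * sqrt(14 ), - 9.48 , - 3*E, - 8, - 2,-2,-4/15,sqrt(5)/5, sqrt(2) /2,sqrt(3 ),  E,3,sqrt( 10), sqrt(15),  sqrt ( 17 ),4.81] 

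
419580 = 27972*15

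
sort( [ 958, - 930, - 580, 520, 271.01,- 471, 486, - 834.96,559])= [ - 930, - 834.96, - 580, - 471, 271.01,  486, 520,  559,  958 ]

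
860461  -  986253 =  - 125792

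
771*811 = 625281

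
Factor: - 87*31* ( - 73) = 3^1*29^1*31^1*73^1 =196881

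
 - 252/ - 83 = 252/83 = 3.04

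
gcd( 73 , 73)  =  73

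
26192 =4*6548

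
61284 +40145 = 101429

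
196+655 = 851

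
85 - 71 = 14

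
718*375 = 269250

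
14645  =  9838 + 4807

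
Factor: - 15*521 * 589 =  - 4603035 = - 3^1*5^1*19^1*31^1 * 521^1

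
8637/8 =1079  +  5/8 =1079.62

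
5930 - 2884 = 3046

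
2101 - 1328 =773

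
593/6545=593/6545 = 0.09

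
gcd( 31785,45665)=5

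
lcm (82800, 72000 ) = 1656000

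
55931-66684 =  - 10753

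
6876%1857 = 1305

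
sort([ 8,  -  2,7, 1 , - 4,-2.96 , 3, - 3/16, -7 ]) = [ - 7, - 4, - 2.96 , - 2, - 3/16,  1,3,  7, 8 ]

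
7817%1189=683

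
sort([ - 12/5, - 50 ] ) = [ - 50,  -  12/5] 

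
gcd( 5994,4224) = 6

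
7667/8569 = 17/19 = 0.89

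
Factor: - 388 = - 2^2 * 97^1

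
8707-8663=44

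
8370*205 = 1715850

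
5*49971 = 249855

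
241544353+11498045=253042398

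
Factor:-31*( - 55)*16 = 27280=2^4*5^1*11^1*31^1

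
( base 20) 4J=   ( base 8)143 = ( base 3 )10200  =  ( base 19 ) 54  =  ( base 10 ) 99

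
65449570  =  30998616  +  34450954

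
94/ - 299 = -94/299 = -  0.31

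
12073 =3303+8770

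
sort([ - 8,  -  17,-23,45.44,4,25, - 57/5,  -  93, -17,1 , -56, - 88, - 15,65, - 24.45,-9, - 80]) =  [ - 93, - 88, - 80,-56,  -  24.45,-23,-17,-17, -15, - 57/5, - 9, - 8, 1,4,25,45.44,65 ]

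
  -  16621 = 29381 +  - 46002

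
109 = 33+76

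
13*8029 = 104377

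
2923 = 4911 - 1988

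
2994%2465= 529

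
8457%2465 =1062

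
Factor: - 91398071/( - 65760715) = 5^( - 1)*499^( - 1 )*26357^( - 1)*91398071^1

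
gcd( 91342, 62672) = 2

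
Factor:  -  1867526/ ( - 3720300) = 2^( - 1)*3^( - 1) *5^( - 2)*281^1*3323^1*12401^(  -  1 ) = 933763/1860150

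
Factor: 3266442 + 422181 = 3688623 = 3^2*233^1*1759^1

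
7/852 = 7/852= 0.01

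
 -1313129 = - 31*42359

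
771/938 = 771/938=0.82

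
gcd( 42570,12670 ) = 10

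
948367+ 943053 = 1891420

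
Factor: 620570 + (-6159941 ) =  - 3^1*1846457^1=- 5539371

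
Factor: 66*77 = 5082 = 2^1*3^1*7^1*11^2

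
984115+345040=1329155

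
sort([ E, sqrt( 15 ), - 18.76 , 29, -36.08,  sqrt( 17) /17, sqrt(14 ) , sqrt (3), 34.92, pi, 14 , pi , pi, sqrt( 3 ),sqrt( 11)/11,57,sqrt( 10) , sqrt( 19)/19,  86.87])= [-36.08,-18.76,sqrt(19)/19,sqrt( 17)/17,sqrt( 11 )/11  ,  sqrt( 3), sqrt( 3),E,pi,pi,pi , sqrt( 10 ), sqrt(14 ),sqrt( 15 ) , 14, 29,34.92, 57, 86.87] 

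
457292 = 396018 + 61274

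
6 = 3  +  3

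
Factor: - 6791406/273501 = - 2^1* 3^( - 1 )*47^1*24083^1*30389^( - 1 ) = - 2263802/91167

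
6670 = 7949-1279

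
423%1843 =423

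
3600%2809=791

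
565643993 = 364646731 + 200997262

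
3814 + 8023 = 11837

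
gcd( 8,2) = 2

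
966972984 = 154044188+812928796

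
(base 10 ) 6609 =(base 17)15ED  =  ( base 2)1100111010001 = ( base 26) 9K5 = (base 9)10053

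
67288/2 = 33644 = 33644.00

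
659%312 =35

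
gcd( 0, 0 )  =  0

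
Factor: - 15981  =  -3^1*7^1*761^1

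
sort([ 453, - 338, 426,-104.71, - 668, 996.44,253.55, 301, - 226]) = [ - 668, - 338, - 226,  -  104.71 , 253.55, 301, 426, 453, 996.44 ] 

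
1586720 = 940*1688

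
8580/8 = 2145/2 = 1072.50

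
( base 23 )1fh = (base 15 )3e6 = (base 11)740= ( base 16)37b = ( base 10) 891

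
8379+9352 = 17731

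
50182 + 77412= 127594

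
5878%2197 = 1484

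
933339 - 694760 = 238579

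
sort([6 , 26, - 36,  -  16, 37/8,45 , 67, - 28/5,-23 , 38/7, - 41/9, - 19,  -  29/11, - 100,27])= [ - 100,  -  36,  -  23, - 19,  -  16, - 28/5,-41/9,  -  29/11,37/8,38/7, 6,26,27, 45,67]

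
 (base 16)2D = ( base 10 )45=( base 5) 140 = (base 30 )1F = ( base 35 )1a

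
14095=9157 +4938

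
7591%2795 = 2001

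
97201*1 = 97201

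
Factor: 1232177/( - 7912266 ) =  - 2^( - 1)*3^(  -  1)*17^1*72481^1*1318711^( - 1 ) 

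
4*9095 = 36380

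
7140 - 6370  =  770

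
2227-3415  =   - 1188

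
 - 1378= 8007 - 9385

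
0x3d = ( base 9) 67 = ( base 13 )49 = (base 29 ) 23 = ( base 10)61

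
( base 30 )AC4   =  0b10010010010100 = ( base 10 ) 9364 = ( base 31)9n2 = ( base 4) 2102110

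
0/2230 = 0 = 0.00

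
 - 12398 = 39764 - 52162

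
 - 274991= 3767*( - 73) 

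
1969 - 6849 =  - 4880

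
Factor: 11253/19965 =31/55 = 5^( - 1) * 11^(-1 ) * 31^1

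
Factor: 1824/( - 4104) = -2^2 * 3^( - 2 ) = -  4/9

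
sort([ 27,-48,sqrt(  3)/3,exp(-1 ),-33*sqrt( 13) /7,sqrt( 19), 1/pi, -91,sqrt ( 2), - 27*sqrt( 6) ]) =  [- 91,-27* sqrt(6), - 48, - 33*sqrt(13) /7, 1/pi,exp( -1),sqrt( 3 ) /3, sqrt(2),sqrt(19) , 27]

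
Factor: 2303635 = 5^1*131^1*3517^1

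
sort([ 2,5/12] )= [5/12, 2] 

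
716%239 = 238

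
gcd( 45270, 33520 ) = 10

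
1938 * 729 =1412802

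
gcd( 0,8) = 8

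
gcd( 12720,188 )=4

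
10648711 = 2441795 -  - 8206916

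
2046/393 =682/131 =5.21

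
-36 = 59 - 95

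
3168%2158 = 1010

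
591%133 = 59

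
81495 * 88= 7171560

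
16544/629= 26  +  190/629 = 26.30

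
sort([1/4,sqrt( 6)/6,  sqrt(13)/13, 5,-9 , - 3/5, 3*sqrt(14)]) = [-9 ,-3/5,1/4, sqrt(13) /13,sqrt(6)/6,5 , 3*sqrt(14)]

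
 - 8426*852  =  - 7178952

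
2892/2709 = 964/903  =  1.07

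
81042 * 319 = 25852398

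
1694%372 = 206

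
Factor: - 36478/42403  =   - 2^1*13^1 *23^1 *61^1*42403^( - 1)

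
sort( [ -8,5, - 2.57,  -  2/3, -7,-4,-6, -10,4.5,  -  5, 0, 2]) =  [  -  10, - 8, - 7, - 6,  -  5,-4, - 2.57, -2/3,0, 2 , 4.5, 5 ] 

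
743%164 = 87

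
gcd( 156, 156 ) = 156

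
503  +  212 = 715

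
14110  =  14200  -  90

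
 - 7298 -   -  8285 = 987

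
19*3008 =57152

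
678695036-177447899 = 501247137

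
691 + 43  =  734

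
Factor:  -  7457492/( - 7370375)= 2^2 * 5^( - 3) * 7^1*17^1*15667^1*58963^ ( - 1 ) 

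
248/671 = 248/671 = 0.37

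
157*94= 14758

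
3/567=1/189= 0.01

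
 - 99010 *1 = - 99010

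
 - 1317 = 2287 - 3604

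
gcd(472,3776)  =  472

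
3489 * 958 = 3342462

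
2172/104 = 20 + 23/26 = 20.88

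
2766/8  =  1383/4=345.75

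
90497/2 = 45248 + 1/2  =  45248.50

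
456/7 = 65 + 1/7 =65.14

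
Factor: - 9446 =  - 2^1*4723^1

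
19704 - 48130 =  - 28426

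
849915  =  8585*99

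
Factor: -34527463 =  - 1319^1*26177^1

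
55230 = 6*9205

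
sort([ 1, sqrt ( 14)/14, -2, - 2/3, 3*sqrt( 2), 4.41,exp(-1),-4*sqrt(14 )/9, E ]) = [ - 2, - 4*sqrt(14 ) /9,-2/3,sqrt( 14) /14,  exp(-1),1, E , 3* sqrt( 2), 4.41 ]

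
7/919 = 7/919=0.01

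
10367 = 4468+5899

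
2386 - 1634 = 752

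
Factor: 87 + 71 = 158= 2^1*79^1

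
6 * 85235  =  511410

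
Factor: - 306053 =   -  11^1  *  27823^1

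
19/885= 19/885= 0.02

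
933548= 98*9526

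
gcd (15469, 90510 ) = 1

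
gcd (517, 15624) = 1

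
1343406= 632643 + 710763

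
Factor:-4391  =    -  4391^1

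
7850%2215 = 1205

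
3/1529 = 3/1529 =0.00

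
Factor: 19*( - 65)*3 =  - 3705 = - 3^1 *5^1 * 13^1*19^1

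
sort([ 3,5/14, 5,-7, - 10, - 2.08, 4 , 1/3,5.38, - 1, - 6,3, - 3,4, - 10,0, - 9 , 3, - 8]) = [ - 10, - 10,-9, - 8,-7,-6, - 3,-2.08,-1, 0,1/3,  5/14,3,3,3,4, 4,5,5.38]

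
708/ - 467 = -2 + 226/467 = - 1.52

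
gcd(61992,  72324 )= 10332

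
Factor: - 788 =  - 2^2*197^1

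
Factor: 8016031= 8016031^1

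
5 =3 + 2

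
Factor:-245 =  - 5^1 * 7^2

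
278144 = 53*5248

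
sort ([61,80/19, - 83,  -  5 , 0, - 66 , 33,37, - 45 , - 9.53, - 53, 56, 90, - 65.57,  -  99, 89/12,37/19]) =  [ - 99, - 83, - 66 , - 65.57, - 53 , - 45, - 9.53, - 5,0,37/19, 80/19, 89/12,33, 37, 56, 61, 90] 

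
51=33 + 18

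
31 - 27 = 4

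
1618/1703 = 1618/1703 = 0.95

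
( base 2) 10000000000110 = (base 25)d2n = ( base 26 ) c38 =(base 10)8198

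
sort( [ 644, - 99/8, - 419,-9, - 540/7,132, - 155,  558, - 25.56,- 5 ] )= [ - 419, - 155, - 540/7, - 25.56, - 99/8 , - 9, - 5 , 132, 558, 644 ] 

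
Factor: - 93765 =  - 3^1*5^1* 7^1*19^1 * 47^1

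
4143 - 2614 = 1529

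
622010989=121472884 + 500538105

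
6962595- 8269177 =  - 1306582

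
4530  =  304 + 4226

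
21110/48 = 439 + 19/24 = 439.79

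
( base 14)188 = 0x13C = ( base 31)a6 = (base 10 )316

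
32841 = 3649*9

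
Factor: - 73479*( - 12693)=932668947 = 3^2 *7^1 * 3499^1*4231^1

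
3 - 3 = 0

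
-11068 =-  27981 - - 16913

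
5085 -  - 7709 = 12794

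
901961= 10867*83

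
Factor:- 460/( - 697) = 2^2*5^1*17^ ( - 1)*23^1*41^(- 1 ) 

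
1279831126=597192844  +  682638282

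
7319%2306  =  401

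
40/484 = 10/121=0.08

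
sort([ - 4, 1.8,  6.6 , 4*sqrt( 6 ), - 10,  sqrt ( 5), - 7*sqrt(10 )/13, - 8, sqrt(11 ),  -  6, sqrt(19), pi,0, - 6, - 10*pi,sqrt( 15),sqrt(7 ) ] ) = [ - 10*pi, - 10, - 8, - 6, - 6 , -4, - 7*sqrt(10)/13,  0,  1.8, sqrt( 5),sqrt(7), pi,  sqrt( 11),  sqrt( 15),sqrt (19), 6.6 , 4*sqrt(6) ] 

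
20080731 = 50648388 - 30567657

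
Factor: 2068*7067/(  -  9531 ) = -14614556/9531 = -  2^2*3^(-3)*11^1*37^1*47^1*191^1 * 353^(-1 )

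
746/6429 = 746/6429  =  0.12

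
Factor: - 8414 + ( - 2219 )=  - 10633  =  -7^3*31^1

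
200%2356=200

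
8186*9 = 73674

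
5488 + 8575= 14063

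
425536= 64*6649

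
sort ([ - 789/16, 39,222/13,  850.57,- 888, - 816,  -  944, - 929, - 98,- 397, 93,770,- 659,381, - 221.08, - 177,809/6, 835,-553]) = [ - 944, - 929, -888, - 816, - 659, - 553,  -  397,- 221.08, - 177, - 98, - 789/16,222/13,39,  93,809/6,381,770, 835, 850.57]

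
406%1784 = 406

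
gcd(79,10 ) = 1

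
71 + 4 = 75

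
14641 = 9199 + 5442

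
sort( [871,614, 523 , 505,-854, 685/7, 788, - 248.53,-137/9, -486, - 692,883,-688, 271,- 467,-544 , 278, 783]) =[  -  854, - 692, - 688, - 544, - 486, - 467, - 248.53, - 137/9, 685/7, 271 , 278,  505,523,  614, 783 , 788, 871, 883 ]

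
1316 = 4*329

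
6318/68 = 3159/34 = 92.91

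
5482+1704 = 7186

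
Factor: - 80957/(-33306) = 2^( - 1)*3^(-1)*7^(-1 )*13^(-1)* 61^( - 1 )*73^1*1109^1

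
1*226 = 226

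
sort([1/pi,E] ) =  [ 1/pi,E]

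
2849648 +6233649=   9083297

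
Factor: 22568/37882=28/47=2^2*7^1* 47^(-1)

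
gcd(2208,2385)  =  3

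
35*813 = 28455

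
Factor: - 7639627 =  - 419^1*18233^1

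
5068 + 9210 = 14278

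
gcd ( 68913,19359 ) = 9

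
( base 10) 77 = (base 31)2f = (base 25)32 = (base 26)2p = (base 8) 115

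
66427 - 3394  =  63033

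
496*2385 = 1182960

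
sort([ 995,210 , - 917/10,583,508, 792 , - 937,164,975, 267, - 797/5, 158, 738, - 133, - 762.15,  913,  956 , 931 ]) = [ - 937,  -  762.15, - 797/5, - 133,-917/10,158,164, 210,267 , 508,583, 738,792, 913,  931,956,  975,  995]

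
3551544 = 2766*1284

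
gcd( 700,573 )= 1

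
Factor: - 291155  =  -5^1 * 58231^1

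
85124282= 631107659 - 545983377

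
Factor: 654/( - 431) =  - 2^1*3^1*109^1*431^ (  -  1 )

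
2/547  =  2/547 = 0.00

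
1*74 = 74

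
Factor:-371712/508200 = -2^7*5^(-2 )*7^(-1 ) = - 128/175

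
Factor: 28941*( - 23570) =  -  682139370  =  - 2^1*3^1*5^1*11^1*877^1 * 2357^1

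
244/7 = 244/7= 34.86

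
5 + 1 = 6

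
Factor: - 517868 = -2^2 * 13^1 * 23^1 * 433^1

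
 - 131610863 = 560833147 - 692444010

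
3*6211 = 18633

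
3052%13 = 10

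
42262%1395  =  412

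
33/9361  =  3/851 = 0.00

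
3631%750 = 631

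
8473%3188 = 2097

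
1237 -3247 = -2010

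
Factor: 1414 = 2^1 * 7^1*101^1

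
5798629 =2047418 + 3751211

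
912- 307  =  605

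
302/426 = 151/213=0.71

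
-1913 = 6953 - 8866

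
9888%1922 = 278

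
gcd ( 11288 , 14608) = 664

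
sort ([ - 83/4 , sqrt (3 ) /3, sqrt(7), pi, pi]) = [-83/4, sqrt ( 3)/3,sqrt( 7 ), pi, pi] 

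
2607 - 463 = 2144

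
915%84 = 75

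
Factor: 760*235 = 178600=2^3*5^2*19^1*47^1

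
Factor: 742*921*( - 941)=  - 643062462 = - 2^1*3^1*7^1*53^1*307^1*941^1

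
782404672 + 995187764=1777592436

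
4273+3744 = 8017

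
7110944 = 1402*5072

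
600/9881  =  600/9881 = 0.06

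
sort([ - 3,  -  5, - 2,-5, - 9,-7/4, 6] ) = [-9, - 5,-5, - 3,-2 , - 7/4, 6 ] 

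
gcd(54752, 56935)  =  59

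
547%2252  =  547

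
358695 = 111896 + 246799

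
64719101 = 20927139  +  43791962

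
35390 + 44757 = 80147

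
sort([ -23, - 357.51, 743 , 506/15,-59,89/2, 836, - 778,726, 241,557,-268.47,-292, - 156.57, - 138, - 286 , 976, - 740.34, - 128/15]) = [-778,-740.34,  -  357.51,-292 ,-286,-268.47, - 156.57, - 138 , - 59, - 23,- 128/15 , 506/15, 89/2, 241, 557, 726, 743,  836, 976]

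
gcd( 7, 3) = 1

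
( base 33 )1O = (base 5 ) 212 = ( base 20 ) 2H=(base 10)57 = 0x39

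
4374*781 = 3416094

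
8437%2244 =1705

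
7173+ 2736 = 9909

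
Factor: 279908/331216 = 2^( - 2)*19^1*29^1*163^( - 1)=551/652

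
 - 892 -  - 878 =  - 14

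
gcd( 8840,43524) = 52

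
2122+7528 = 9650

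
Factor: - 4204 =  - 2^2* 1051^1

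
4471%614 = 173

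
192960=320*603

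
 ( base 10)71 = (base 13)56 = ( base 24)2N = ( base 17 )43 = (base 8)107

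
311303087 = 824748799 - 513445712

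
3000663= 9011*333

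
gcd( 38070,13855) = 5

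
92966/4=46483/2= 23241.50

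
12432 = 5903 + 6529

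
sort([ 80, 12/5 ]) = [ 12/5,80]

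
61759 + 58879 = 120638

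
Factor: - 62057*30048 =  - 2^5*3^1*313^1*62057^1  =  - 1864688736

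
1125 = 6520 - 5395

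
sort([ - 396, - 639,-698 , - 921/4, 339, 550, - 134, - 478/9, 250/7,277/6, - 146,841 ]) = [ - 698, - 639, - 396, - 921/4, - 146, - 134,  -  478/9,250/7,277/6,  339,550 , 841 ]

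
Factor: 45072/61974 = 2^3*11^( - 1 )  =  8/11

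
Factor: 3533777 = 13^1*271829^1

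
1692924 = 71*23844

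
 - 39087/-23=39087/23 = 1699.43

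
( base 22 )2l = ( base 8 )101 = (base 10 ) 65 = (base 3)2102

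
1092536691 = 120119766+972416925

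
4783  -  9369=  -  4586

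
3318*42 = 139356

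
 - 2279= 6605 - 8884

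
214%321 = 214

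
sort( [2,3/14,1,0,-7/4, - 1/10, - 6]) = [ - 6, - 7/4, - 1/10 , 0,3/14  ,  1,2] 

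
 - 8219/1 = -8219= - 8219.00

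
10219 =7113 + 3106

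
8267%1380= 1367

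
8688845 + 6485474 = 15174319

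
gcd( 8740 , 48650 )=10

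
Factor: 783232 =2^7*29^1*211^1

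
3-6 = -3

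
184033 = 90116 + 93917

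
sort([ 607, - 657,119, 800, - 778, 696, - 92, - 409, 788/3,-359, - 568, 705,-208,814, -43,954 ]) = [ - 778 , - 657, - 568, - 409,-359, - 208, - 92, - 43,119, 788/3, 607, 696, 705,  800 , 814 , 954]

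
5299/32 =5299/32=165.59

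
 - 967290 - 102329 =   -  1069619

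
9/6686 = 9/6686 = 0.00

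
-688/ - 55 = 688/55  =  12.51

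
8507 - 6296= 2211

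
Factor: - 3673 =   -  3673^1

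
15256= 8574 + 6682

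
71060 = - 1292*( - 55)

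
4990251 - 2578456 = 2411795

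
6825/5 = 1365=1365.00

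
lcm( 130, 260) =260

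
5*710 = 3550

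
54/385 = 54/385 =0.14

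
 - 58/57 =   -  2 + 56/57 = - 1.02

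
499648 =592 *844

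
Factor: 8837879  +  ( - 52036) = 11^1*798713^1 = 8785843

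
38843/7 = 5549 = 5549.00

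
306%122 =62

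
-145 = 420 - 565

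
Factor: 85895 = 5^1*41^1 * 419^1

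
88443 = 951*93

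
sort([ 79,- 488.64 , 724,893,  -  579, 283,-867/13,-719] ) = [-719,-579, - 488.64, - 867/13,79, 283,724, 893 ] 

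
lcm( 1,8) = 8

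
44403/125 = 44403/125 = 355.22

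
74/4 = 18+1/2 = 18.50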